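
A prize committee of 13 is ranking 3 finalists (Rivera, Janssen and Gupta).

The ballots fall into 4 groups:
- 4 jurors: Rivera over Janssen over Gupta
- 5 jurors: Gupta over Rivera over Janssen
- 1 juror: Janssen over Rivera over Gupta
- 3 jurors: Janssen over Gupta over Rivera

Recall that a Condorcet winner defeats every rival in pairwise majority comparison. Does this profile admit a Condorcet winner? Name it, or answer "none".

none

Check each pair by majority over 13 ballots:
Rivera vs Janssen: Rivera preferred on 4+5 = 9 ballots; Rivera wins 9–4.
Rivera vs Gupta: Rivera preferred on 4+1 = 5 ballots; Gupta wins 8–5.
Janssen vs Gupta: Janssen preferred on 4+1+3 = 8 ballots; Janssen wins 8–5.
Each nominee drops at least one matchup (Rivera loses to Gupta; Janssen loses to Rivera; Gupta loses to Janssen); the cycle Rivera beats Janssen beats Gupta beats Rivera rules out a Condorcet winner.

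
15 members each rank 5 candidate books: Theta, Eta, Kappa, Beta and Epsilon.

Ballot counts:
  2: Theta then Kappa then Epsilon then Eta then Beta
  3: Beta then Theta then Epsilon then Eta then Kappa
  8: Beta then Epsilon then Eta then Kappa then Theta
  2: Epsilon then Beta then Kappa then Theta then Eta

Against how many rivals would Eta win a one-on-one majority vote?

Eta against each rival (15 members):
Eta vs Theta: Eta, 8–7.
Eta–Kappa: Eta 11–4.
Eta–Beta: Beta 13–2.
Eta vs Epsilon: Epsilon, 15–0.
Eta beats Theta, Kappa; loses to Beta, Epsilon — 2 pairwise wins.

2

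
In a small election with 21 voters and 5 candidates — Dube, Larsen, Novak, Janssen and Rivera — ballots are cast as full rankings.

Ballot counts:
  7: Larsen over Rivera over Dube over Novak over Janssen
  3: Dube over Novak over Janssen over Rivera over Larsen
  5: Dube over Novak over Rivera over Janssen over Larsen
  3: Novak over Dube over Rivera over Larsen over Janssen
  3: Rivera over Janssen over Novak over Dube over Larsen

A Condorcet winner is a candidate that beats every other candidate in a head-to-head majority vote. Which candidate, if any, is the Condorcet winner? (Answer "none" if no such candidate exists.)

Pairwise majorities:
Dube vs Larsen: Dube preferred on 3+5+3+3 = 14 ballots; Dube wins 14–7.
Dube vs Novak: Dube is ranked higher on 7+3+5 = 15 ballots, Novak on 6. Dube wins 15–6.
Dube vs Janssen: Dube is ranked higher on 7+3+5+3 = 18 ballots, Janssen on 3. Dube wins 18–3.
Dube vs Rivera: Dube preferred on 3+5+3 = 11 ballots; Dube wins 11–10.
Larsen vs Novak: Larsen is ranked higher on 7 ballots, Novak on 14. Novak wins 14–7.
Larsen vs Janssen: Larsen preferred on 7+3 = 10 ballots; Janssen wins 11–10.
Larsen vs Rivera: Larsen preferred on 7 ballots; Rivera wins 14–7.
Novak vs Janssen: 18 to 3, Novak.
Novak vs Rivera: 11 to 10, Novak.
Janssen vs Rivera: Janssen is ranked higher on 3 ballots, Rivera on 18. Rivera wins 18–3.
Dube beats each of Larsen, Novak, Janssen, Rivera — Dube is the Condorcet winner.

Dube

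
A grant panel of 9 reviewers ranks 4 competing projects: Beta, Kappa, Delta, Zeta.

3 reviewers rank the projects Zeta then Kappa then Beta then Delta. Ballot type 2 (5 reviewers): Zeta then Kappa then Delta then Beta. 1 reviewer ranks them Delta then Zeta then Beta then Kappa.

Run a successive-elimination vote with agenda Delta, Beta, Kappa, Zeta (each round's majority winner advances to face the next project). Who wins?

Zeta

Round 1: Delta vs Beta — 6–3, Delta advances.
Round 2: Delta vs Kappa — 1–8, Kappa advances.
Round 3: Kappa vs Zeta — 0–9, Zeta advances.
The agenda winner is Zeta.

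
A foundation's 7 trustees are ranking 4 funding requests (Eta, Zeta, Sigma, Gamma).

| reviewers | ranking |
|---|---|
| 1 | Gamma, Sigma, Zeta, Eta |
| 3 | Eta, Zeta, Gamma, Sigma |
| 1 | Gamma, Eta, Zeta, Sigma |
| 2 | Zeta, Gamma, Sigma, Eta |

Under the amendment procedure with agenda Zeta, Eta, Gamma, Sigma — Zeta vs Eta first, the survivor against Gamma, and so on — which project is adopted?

Gamma

Round 1: Zeta vs Eta — 3–4, Eta advances.
Round 2: Eta vs Gamma — 3–4, Gamma advances.
Round 3: Gamma vs Sigma — 7–0, Gamma advances.
Gamma survives the agenda.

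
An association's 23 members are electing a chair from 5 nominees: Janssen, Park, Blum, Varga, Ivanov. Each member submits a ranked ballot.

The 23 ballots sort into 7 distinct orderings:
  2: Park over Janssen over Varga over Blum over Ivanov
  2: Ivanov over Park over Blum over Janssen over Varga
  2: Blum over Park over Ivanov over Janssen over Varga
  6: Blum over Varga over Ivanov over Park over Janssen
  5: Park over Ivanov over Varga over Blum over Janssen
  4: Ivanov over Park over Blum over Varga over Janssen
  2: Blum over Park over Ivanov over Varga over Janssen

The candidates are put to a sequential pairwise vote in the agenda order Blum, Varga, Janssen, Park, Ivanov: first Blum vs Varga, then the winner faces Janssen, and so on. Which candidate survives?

Round 1: Blum vs Varga — 16–7, Blum advances.
Round 2: Blum vs Janssen — 21–2, Blum advances.
Round 3: Blum vs Park — 10–13, Park advances.
Round 4: Park vs Ivanov — 11–12, Ivanov advances.
Ivanov survives the agenda.

Ivanov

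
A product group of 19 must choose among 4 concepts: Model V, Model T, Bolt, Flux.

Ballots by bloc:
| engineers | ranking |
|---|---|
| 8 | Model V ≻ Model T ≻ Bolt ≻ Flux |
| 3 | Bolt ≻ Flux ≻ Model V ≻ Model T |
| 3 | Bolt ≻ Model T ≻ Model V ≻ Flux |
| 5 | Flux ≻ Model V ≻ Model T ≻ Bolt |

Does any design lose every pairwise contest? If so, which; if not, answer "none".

Pairwise majorities:
Model V vs Model T: Model V, 16–3.
Model V–Bolt: Model V 13–6.
Model V vs Flux: Model V is ranked higher on 8+3 = 11 ballots, Flux on 8. Model V wins 11–8.
Model T vs Bolt: 8+5 = 13 for Model T, 6 for Bolt — Model T by 13–6.
Model T vs Flux: 11 to 8, Model T.
Bolt vs Flux: 8+3+3 = 14 for Bolt, 5 for Flux — Bolt by 14–5.
Flux is beaten in every head-to-head and is the Condorcet loser.

Flux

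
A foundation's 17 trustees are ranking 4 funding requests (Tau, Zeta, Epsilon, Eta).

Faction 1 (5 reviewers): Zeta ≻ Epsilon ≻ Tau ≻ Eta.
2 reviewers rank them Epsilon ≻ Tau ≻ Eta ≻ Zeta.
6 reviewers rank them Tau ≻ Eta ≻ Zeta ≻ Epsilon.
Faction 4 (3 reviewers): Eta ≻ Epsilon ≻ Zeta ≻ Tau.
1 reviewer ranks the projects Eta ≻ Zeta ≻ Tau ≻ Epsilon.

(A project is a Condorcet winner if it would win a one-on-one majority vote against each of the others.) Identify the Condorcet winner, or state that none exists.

none

Check each pair by majority over 17 ballots:
Tau vs Zeta: Zeta wins 9–8.
Tau–Epsilon: Epsilon 10–7.
Tau vs Eta: 5+2+6 = 13 for Tau, 4 for Eta — Tau by 13–4.
Zeta vs Epsilon: Zeta is ranked higher on 5+6+1 = 12 ballots, Epsilon on 5. Zeta wins 12–5.
Zeta vs Eta: Eta, 12–5.
Epsilon vs Eta: Eta, 10–7.
No project is unbeaten: Tau loses to Zeta; Zeta loses to Eta; Epsilon loses to Zeta; Eta loses to Tau. In particular Tau beats Eta beats Zeta beats Tau is a majority cycle — no Condorcet winner exists.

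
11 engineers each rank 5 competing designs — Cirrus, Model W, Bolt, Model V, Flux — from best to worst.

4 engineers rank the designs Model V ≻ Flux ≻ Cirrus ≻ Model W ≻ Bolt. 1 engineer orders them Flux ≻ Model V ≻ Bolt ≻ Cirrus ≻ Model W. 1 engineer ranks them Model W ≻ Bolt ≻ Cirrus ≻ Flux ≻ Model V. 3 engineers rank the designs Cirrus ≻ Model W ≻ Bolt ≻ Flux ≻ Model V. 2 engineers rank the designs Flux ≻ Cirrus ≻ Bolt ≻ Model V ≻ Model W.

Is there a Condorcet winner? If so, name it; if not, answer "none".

Head-to-head results (11 engineers):
Cirrus vs Model W: Cirrus wins 10–1.
Cirrus vs Bolt: Cirrus, 9–2.
Cirrus vs Model V: Cirrus wins 6–5.
Cirrus vs Flux: Flux wins 7–4.
Model W vs Bolt: Model W, 8–3.
Model W–Model V: Model V 7–4.
Model W vs Flux: Flux, 7–4.
Bolt vs Model V: Bolt, 6–5.
Bolt vs Flux: Flux, 7–4.
Model V vs Flux: Flux wins 7–4.
Flux beats each of Cirrus, Model W, Bolt, Model V — Flux is the Condorcet winner.

Flux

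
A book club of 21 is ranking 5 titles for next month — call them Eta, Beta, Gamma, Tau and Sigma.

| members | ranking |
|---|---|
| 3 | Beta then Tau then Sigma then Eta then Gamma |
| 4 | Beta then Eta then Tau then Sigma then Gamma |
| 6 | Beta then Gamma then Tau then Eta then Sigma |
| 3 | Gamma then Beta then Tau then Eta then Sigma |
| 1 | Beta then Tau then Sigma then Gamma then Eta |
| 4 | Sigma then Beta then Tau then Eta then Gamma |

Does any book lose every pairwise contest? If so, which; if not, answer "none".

Head-to-head results (21 members):
Eta vs Beta: Eta is ranked higher on 0 ballots, Beta on 21. Beta wins 21–0.
Eta vs Gamma: Eta wins 11–10.
Eta vs Tau: 4 to 17, Tau.
Eta vs Sigma: Eta wins 13–8.
Beta vs Gamma: Beta preferred on 3+4+6+1+4 = 18 ballots; Beta wins 18–3.
Beta vs Tau: Beta wins 21–0.
Beta vs Sigma: Beta preferred on 3+4+6+3+1 = 17 ballots; Beta wins 17–4.
Gamma vs Tau: 6+3 = 9 for Gamma, 12 for Tau — Tau by 12–9.
Gamma vs Sigma: Sigma, 12–9.
Tau–Sigma: Tau 17–4.
Gamma loses to every other book — it is the Condorcet loser.

Gamma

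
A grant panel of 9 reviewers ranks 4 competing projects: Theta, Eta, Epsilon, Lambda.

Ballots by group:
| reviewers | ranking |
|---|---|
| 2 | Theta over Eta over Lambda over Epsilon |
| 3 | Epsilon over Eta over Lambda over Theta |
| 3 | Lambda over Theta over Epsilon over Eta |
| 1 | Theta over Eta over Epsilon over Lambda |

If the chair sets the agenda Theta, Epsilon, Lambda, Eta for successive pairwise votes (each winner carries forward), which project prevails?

Eta

Round 1: Theta vs Epsilon — 6–3, Theta advances.
Round 2: Theta vs Lambda — 3–6, Lambda advances.
Round 3: Lambda vs Eta — 3–6, Eta advances.
Eta survives the agenda.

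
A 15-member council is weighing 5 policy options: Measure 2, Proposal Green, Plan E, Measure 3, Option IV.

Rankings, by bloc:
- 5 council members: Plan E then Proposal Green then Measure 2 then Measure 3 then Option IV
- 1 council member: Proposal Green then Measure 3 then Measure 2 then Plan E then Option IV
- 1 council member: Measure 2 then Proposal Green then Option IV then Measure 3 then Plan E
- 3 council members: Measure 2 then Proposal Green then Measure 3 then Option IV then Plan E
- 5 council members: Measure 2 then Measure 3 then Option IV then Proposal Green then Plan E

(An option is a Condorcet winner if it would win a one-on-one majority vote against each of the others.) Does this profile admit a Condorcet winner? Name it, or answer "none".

Head-to-head results (15 council members):
Measure 2–Proposal Green: Measure 2 9–6.
Measure 2 vs Plan E: Measure 2, 10–5.
Measure 2 vs Measure 3: Measure 2 wins 14–1.
Measure 2–Option IV: Measure 2 15–0.
Proposal Green vs Plan E: Proposal Green wins 10–5.
Proposal Green vs Measure 3: Proposal Green, 10–5.
Proposal Green–Option IV: Proposal Green 10–5.
Plan E–Measure 3: Measure 3 10–5.
Plan E vs Option IV: Option IV wins 9–6.
Measure 3 vs Option IV: Measure 3 wins 14–1.
Measure 2 wins every pairwise contest, so Measure 2 is the Condorcet winner.

Measure 2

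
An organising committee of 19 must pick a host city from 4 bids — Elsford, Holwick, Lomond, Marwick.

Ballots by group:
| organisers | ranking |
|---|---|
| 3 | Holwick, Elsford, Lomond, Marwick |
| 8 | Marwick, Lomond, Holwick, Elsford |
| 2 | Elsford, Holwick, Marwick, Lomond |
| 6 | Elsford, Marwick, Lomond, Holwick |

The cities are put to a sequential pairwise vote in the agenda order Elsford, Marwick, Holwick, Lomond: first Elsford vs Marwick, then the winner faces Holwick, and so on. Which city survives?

Round 1: Elsford vs Marwick — 11–8, Elsford advances.
Round 2: Elsford vs Holwick — 8–11, Holwick advances.
Round 3: Holwick vs Lomond — 5–14, Lomond advances.
The agenda winner is Lomond.

Lomond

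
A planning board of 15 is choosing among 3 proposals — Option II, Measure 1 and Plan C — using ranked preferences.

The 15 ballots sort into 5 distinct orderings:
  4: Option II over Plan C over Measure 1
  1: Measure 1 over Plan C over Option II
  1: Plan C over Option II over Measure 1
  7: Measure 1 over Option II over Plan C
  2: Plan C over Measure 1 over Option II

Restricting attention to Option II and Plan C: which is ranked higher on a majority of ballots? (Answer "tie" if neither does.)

Option II

Ballots ranking Option II above Plan C: 4 + 7 = 11.
Ballots ranking Plan C above Option II: 15 − 11 = 4.
Option II wins the head-to-head 11–4.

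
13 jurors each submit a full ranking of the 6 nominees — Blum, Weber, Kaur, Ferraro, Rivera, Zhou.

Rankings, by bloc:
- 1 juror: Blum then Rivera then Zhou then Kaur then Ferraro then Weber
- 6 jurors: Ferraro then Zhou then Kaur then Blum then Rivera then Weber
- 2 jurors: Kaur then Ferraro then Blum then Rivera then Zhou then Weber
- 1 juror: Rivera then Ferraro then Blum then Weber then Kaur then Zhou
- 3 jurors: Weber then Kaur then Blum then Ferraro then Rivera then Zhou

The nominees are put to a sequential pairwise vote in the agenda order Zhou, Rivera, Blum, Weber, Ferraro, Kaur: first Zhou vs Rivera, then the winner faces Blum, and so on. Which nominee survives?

Ferraro

Round 1: Zhou vs Rivera — 6–7, Rivera advances.
Round 2: Rivera vs Blum — 1–12, Blum advances.
Round 3: Blum vs Weber — 10–3, Blum advances.
Round 4: Blum vs Ferraro — 4–9, Ferraro advances.
Round 5: Ferraro vs Kaur — 7–6, Ferraro advances.
Ferraro survives the agenda.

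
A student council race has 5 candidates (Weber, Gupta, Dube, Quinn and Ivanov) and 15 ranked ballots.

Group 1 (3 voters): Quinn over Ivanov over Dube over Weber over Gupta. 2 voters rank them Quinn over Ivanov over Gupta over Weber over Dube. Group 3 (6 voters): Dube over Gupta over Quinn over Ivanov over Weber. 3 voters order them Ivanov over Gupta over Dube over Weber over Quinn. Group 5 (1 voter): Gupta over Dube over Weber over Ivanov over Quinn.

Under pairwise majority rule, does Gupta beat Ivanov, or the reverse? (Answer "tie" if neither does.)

Ivanov

Ballots ranking Gupta above Ivanov: 6 + 1 = 7.
Ballots ranking Ivanov above Gupta: 15 − 7 = 8.
Ivanov wins the head-to-head 8–7.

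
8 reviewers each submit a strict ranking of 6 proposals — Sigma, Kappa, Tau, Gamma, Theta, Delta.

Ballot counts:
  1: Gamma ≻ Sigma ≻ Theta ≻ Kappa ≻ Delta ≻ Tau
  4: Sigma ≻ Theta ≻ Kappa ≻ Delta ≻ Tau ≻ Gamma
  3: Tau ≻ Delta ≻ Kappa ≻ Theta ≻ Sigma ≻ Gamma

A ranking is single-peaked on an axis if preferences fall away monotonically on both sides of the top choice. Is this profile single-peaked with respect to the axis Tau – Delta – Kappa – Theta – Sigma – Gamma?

yes

Axis positions: Tau=1, Delta=2, Kappa=3, Theta=4, Sigma=5, Gamma=6.
Type 1 (peak Gamma at position 6): ranking walks positions 6-5-4-3-2-1, expanding outward from the peak — single-peaked.
Type 2 (peak Sigma at position 5): ranking walks positions 5-4-3-2-1-6, expanding outward from the peak — single-peaked.
Type 3 (peak Tau at position 1): ranking walks positions 1-2-3-4-5-6, expanding outward from the peak — single-peaked.
Every ranking is single-peaked on this axis.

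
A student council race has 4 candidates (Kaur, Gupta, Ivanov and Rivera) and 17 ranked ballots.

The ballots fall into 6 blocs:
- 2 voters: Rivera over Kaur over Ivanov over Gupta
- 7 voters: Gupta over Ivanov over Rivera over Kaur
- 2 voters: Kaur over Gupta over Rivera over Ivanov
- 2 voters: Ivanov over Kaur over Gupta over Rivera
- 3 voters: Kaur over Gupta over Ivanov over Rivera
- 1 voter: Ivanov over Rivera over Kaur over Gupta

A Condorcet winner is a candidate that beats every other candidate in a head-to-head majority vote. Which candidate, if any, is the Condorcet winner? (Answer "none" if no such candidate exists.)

Head-to-head results (17 voters):
Kaur vs Gupta: Kaur preferred on 2+2+2+3+1 = 10 ballots; Kaur wins 10–7.
Kaur vs Ivanov: Kaur is ranked higher on 2+2+3 = 7 ballots, Ivanov on 10. Ivanov wins 10–7.
Kaur vs Rivera: 2+2+3 = 7 for Kaur, 10 for Rivera — Rivera by 10–7.
Gupta vs Ivanov: Gupta preferred on 7+2+3 = 12 ballots; Gupta wins 12–5.
Gupta vs Rivera: 14 to 3, Gupta.
Ivanov vs Rivera: 7+2+3+1 = 13 for Ivanov, 4 for Rivera — Ivanov by 13–4.
Each candidate drops at least one matchup (Kaur loses to Ivanov; Gupta loses to Kaur; Ivanov loses to Gupta; Rivera loses to Gupta); the cycle Kaur beats Gupta beats Ivanov beats Kaur rules out a Condorcet winner.

none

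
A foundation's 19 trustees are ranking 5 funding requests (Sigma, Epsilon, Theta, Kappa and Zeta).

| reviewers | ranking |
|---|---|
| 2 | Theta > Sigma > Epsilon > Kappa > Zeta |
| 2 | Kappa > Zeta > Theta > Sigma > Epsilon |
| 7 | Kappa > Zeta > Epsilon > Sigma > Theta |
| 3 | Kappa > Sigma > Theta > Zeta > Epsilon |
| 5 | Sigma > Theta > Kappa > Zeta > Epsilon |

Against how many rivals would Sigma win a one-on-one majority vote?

3

Sigma against each rival (19 reviewers):
Sigma vs Epsilon: Sigma is ranked higher on 2+2+3+5 = 12 ballots, Epsilon on 7. Sigma wins 12–7.
Sigma vs Theta: 7+3+5 = 15 for Sigma, 4 for Theta — Sigma by 15–4.
Sigma vs Kappa: Kappa wins 12–7.
Sigma vs Zeta: Sigma wins 10–9.
Sigma beats Epsilon, Theta, Zeta; loses to Kappa — 3 pairwise wins.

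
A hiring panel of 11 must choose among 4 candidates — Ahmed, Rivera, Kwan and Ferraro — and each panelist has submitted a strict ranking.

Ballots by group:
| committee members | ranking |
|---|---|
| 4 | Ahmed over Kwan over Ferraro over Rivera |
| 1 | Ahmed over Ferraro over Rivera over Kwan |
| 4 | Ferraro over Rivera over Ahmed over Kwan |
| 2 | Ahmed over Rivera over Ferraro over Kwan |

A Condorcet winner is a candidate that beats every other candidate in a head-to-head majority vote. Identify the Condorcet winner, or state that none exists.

Ahmed

Check each pair by majority over 11 ballots:
Ahmed–Rivera: Ahmed 7–4.
Ahmed vs Kwan: Ahmed, 11–0.
Ahmed vs Ferraro: Ahmed, 7–4.
Rivera vs Kwan: Rivera, 7–4.
Rivera vs Ferraro: Ferraro, 9–2.
Kwan vs Ferraro: Ferraro, 7–4.
Only Ahmed has no losses; Ahmed is the Condorcet winner.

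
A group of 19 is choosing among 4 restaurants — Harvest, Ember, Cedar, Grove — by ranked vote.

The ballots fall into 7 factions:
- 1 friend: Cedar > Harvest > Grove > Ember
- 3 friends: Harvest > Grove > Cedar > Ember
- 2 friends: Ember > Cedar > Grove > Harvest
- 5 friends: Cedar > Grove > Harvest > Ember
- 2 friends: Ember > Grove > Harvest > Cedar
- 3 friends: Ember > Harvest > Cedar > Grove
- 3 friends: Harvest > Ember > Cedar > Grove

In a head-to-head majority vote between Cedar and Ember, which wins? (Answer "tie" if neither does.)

Ballots ranking Cedar above Ember: 1 + 3 + 5 = 9.
Ballots ranking Ember above Cedar: 19 − 9 = 10.
Ember wins the head-to-head 10–9.

Ember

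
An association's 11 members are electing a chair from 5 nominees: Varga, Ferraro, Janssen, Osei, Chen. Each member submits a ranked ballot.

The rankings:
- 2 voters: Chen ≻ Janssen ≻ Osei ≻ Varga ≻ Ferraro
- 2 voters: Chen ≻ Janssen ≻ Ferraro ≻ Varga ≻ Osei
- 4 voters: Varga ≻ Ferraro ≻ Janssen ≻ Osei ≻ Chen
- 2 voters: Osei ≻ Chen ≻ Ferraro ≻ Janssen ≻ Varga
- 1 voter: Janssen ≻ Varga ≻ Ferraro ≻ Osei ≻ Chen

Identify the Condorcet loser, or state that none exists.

Pairwise majorities:
Varga vs Ferraro: Varga is ranked higher on 2+4+1 = 7 ballots, Ferraro on 4. Varga wins 7–4.
Varga vs Janssen: Janssen, 7–4.
Varga vs Osei: 7 to 4, Varga.
Varga vs Chen: 5 to 6, Chen.
Ferraro vs Janssen: 4+2 = 6 for Ferraro, 5 for Janssen — Ferraro by 6–5.
Ferraro vs Osei: Ferraro, 7–4.
Ferraro–Chen: Chen 6–5.
Janssen vs Osei: Janssen preferred on 2+2+4+1 = 9 ballots; Janssen wins 9–2.
Janssen vs Chen: Janssen preferred on 4+1 = 5 ballots; Chen wins 6–5.
Osei–Chen: Osei 7–4.
Every candidate wins at least one matchup (Varga beats Ferraro; Ferraro beats Janssen; Janssen beats Varga; Osei beats Chen; Chen beats Varga), so there is no Condorcet loser.

none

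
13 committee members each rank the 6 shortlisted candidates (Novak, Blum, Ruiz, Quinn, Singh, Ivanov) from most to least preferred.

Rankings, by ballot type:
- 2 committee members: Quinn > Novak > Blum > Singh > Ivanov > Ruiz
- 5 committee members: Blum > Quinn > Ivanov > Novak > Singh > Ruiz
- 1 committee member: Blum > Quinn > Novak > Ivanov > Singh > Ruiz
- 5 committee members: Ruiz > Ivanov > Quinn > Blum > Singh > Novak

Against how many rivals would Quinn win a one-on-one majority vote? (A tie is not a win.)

5

Quinn against each rival (13 committee members):
Quinn vs Novak: Quinn wins 13–0.
Quinn–Blum: Quinn 7–6.
Quinn vs Ruiz: Quinn preferred on 2+5+1 = 8 ballots; Quinn wins 8–5.
Quinn vs Singh: 13 to 0, Quinn.
Quinn vs Ivanov: 8 to 5, Quinn.
Quinn beats Novak, Blum, Ruiz, Singh, Ivanov — 5 pairwise wins.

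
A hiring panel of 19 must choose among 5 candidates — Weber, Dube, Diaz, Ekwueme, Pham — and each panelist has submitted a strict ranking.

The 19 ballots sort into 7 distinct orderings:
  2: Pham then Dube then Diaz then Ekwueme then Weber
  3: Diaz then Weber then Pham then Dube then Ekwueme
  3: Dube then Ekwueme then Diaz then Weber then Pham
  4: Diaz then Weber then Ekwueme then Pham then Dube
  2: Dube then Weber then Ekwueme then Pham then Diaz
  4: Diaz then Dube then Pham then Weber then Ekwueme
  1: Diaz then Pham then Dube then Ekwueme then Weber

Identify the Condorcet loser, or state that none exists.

Pairwise majorities:
Weber vs Dube: 3+4 = 7 for Weber, 12 for Dube — Dube by 12–7.
Weber vs Diaz: 2 for Weber, 17 for Diaz — Diaz by 17–2.
Weber vs Ekwueme: Weber, 13–6.
Weber vs Pham: Weber is ranked higher on 3+3+4+2 = 12 ballots, Pham on 7. Weber wins 12–7.
Dube vs Diaz: Dube preferred on 2+3+2 = 7 ballots; Diaz wins 12–7.
Dube vs Ekwueme: 15 to 4, Dube.
Dube vs Pham: 3+2+4 = 9 for Dube, 10 for Pham — Pham by 10–9.
Diaz vs Ekwueme: 2+3+4+4+1 = 14 for Diaz, 5 for Ekwueme — Diaz by 14–5.
Diaz vs Pham: Diaz preferred on 3+3+4+4+1 = 15 ballots; Diaz wins 15–4.
Ekwueme–Pham: Pham 10–9.
Only Ekwueme has no wins; Ekwueme is the Condorcet loser.

Ekwueme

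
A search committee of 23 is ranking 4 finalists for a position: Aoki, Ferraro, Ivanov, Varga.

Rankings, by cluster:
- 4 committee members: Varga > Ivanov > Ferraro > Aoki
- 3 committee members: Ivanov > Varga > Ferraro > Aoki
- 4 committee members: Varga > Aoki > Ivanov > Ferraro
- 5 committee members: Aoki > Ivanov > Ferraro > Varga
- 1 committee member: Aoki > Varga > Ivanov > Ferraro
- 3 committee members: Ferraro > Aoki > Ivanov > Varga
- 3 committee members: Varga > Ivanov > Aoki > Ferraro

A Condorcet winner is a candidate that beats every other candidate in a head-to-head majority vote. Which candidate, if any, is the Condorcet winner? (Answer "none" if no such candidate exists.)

Varga

Head-to-head results (23 committee members):
Aoki vs Ferraro: Aoki, 13–10.
Aoki vs Ivanov: Aoki, 13–10.
Aoki–Varga: Varga 14–9.
Ferraro–Ivanov: Ivanov 20–3.
Ferraro vs Varga: Varga, 15–8.
Ivanov vs Varga: Varga wins 12–11.
Varga beats each of Aoki, Ferraro, Ivanov — Varga is the Condorcet winner.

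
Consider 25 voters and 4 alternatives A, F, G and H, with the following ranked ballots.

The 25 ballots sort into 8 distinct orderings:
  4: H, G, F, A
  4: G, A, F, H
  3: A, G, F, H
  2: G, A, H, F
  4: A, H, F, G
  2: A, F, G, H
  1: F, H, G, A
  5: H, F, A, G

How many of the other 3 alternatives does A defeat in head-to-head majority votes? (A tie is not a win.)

3

A against each rival (25 voters):
A vs F: A, 15–10.
A vs G: 3+4+2+5 = 14 for A, 11 for G — A by 14–11.
A vs H: 15 to 10, A.
A beats F, G, H — 3 pairwise wins.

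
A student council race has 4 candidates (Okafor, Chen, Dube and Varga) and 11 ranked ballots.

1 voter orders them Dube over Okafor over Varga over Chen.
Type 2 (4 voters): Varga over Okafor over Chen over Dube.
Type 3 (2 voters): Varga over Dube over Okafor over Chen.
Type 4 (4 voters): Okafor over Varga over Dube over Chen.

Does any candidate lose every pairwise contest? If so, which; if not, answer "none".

Head-to-head results (11 voters):
Okafor–Chen: Okafor 11–0.
Okafor–Dube: Okafor 8–3.
Okafor vs Varga: Okafor preferred on 1+4 = 5 ballots; Varga wins 6–5.
Chen vs Dube: Chen is ranked higher on 4 ballots, Dube on 7. Dube wins 7–4.
Chen vs Varga: Chen preferred on 0 ballots; Varga wins 11–0.
Dube vs Varga: Varga, 10–1.
Chen loses to every other candidate — it is the Condorcet loser.

Chen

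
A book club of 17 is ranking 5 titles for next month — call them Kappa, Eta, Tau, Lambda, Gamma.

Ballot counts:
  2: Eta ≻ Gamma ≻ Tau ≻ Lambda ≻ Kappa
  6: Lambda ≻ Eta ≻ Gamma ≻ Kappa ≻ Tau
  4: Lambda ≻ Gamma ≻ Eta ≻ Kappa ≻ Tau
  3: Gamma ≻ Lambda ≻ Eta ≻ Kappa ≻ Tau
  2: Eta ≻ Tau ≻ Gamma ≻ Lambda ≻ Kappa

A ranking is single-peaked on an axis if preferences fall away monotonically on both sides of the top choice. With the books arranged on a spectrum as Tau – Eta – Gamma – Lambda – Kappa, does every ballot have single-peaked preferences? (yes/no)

no

Axis positions: Tau=1, Eta=2, Gamma=3, Lambda=4, Kappa=5.
Faction 1 (peak Eta at position 2): ranking walks positions 2-3-1-4-5, expanding outward from the peak — single-peaked.
Faction 2: ranking walks positions 4-2-3-5-1; Eta is ranked above Gamma even though Gamma lies between Eta and the peak Lambda on the axis — preferences dip and rise again. Not single-peaked.
Faction 3 (peak Lambda at position 4): ranking walks positions 4-3-2-5-1, expanding outward from the peak — single-peaked.
Faction 4 (peak Gamma at position 3): ranking walks positions 3-4-2-5-1, expanding outward from the peak — single-peaked.
Faction 5 (peak Eta at position 2): ranking walks positions 2-1-3-4-5, expanding outward from the peak — single-peaked.
Faction 2 violates single-peakedness, so the profile is not single-peaked on this axis.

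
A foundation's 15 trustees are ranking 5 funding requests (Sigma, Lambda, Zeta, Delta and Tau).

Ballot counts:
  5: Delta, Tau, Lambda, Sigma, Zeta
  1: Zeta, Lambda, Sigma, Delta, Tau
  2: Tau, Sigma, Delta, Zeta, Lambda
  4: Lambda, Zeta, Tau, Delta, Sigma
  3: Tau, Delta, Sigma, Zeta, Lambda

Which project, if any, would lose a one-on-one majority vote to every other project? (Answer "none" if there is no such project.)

Zeta

Head-to-head results (15 reviewers):
Sigma vs Lambda: Sigma preferred on 2+3 = 5 ballots; Lambda wins 10–5.
Sigma vs Zeta: 10 to 5, Sigma.
Sigma vs Delta: Delta wins 12–3.
Sigma vs Tau: Tau wins 14–1.
Lambda vs Zeta: Lambda, 9–6.
Lambda–Delta: Delta 10–5.
Lambda vs Tau: Lambda is ranked higher on 1+4 = 5 ballots, Tau on 10. Tau wins 10–5.
Zeta vs Delta: Delta wins 10–5.
Zeta vs Tau: Zeta preferred on 1+4 = 5 ballots; Tau wins 10–5.
Delta vs Tau: 5+1 = 6 for Delta, 9 for Tau — Tau by 9–6.
Zeta is beaten in every head-to-head and is the Condorcet loser.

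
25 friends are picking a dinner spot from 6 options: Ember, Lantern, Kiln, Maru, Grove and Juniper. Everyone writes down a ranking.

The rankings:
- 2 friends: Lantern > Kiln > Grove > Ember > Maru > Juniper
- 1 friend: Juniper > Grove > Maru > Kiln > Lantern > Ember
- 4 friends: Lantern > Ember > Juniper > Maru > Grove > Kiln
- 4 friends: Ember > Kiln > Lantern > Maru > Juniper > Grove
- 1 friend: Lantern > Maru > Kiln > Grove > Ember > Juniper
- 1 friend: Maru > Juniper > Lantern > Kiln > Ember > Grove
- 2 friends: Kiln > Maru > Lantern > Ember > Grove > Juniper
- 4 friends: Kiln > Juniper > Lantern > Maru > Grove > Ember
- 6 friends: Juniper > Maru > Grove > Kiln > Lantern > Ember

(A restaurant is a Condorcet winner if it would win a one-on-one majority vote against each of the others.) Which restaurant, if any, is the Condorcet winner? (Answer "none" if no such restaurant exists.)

Check each pair by majority over 25 ballots:
Ember vs Lantern: 4 to 21, Lantern.
Ember vs Kiln: Ember is ranked higher on 4+4 = 8 ballots, Kiln on 17. Kiln wins 17–8.
Ember vs Maru: 10 to 15, Maru.
Ember vs Grove: 11 to 14, Grove.
Ember vs Juniper: 2+4+4+1+2 = 13 for Ember, 12 for Juniper — Ember by 13–12.
Lantern vs Kiln: 8 to 17, Kiln.
Lantern vs Maru: 15 to 10, Lantern.
Lantern vs Grove: Lantern is ranked higher on 18 ballots, Grove on 7. Lantern wins 18–7.
Lantern vs Juniper: Lantern is ranked higher on 2+4+4+1+2 = 13 ballots, Juniper on 12. Lantern wins 13–12.
Kiln vs Maru: 12 to 13, Maru.
Kiln vs Grove: Kiln is ranked higher on 2+4+1+1+2+4 = 14 ballots, Grove on 11. Kiln wins 14–11.
Kiln vs Juniper: Kiln preferred on 2+4+1+2+4 = 13 ballots; Kiln wins 13–12.
Maru vs Grove: 22 for Maru, 3 for Grove — Maru by 22–3.
Maru vs Juniper: 10 to 15, Juniper.
Grove vs Juniper: 5 to 20, Juniper.
No restaurant is unbeaten: Ember loses to Lantern; Lantern loses to Kiln; Kiln loses to Maru; Maru loses to Lantern; Grove loses to Lantern; Juniper loses to Ember. In particular Ember > Juniper > Maru > Ember is a majority cycle — no Condorcet winner exists.

none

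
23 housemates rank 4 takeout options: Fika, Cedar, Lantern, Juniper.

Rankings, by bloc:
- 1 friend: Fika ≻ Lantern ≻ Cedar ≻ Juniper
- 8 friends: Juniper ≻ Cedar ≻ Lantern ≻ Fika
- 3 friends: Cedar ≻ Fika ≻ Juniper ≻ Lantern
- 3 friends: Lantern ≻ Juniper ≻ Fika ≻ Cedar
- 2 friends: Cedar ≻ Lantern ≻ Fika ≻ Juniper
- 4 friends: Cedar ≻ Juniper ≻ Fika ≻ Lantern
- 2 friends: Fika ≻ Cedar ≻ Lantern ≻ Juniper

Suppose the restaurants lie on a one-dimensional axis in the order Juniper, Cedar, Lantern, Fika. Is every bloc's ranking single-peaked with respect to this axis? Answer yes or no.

no

Axis positions: Juniper=1, Cedar=2, Lantern=3, Fika=4.
Bloc 1 (peak Fika at position 4): ranking walks positions 4-3-2-1, expanding outward from the peak — single-peaked.
Bloc 2 (peak Juniper at position 1): ranking walks positions 1-2-3-4, expanding outward from the peak — single-peaked.
Bloc 3: ranking walks positions 2-4-1-3; Fika is ranked above Lantern even though Lantern lies between Fika and the peak Cedar on the axis — preferences dip and rise again. Not single-peaked.
Bloc 4: ranking walks positions 3-1-4-2; Juniper is ranked above Cedar even though Cedar lies between Juniper and the peak Lantern on the axis — preferences dip and rise again. Not single-peaked.
Bloc 5 (peak Cedar at position 2): ranking walks positions 2-3-4-1, expanding outward from the peak — single-peaked.
Bloc 6: ranking walks positions 2-1-4-3; Fika is ranked above Lantern even though Lantern lies between Fika and the peak Cedar on the axis — preferences dip and rise again. Not single-peaked.
Bloc 7: ranking walks positions 4-2-3-1; Cedar is ranked above Lantern even though Lantern lies between Cedar and the peak Fika on the axis — preferences dip and rise again. Not single-peaked.
Bloc 3 violates single-peakedness, so the profile is not single-peaked on this axis.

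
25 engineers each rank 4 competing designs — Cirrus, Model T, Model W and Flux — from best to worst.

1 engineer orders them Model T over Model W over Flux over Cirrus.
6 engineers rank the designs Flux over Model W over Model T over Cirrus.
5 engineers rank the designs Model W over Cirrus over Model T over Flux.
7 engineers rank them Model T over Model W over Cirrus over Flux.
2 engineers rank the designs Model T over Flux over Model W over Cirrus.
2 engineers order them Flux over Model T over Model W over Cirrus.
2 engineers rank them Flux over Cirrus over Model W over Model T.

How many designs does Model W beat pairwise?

3

Model W against each rival (25 engineers):
Model W–Cirrus: Model W 23–2.
Model W vs Model T: Model W wins 13–12.
Model W vs Flux: Model W wins 13–12.
Model W beats Cirrus, Model T, Flux — 3 pairwise wins.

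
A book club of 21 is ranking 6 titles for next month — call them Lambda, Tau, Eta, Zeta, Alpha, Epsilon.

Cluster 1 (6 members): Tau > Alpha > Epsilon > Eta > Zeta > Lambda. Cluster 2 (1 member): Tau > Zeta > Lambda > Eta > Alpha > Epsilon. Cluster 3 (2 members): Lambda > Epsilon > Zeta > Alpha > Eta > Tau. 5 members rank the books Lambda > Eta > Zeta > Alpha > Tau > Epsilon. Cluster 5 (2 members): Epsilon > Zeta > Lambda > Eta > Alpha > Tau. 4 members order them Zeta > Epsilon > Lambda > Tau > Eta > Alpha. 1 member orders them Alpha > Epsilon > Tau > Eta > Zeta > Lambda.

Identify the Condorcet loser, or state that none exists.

Pairwise majorities:
Lambda–Tau: Lambda 13–8.
Lambda vs Eta: Lambda, 14–7.
Lambda vs Zeta: Zeta, 14–7.
Lambda–Alpha: Lambda 14–7.
Lambda vs Epsilon: 1+2+5 = 8 for Lambda, 13 for Epsilon — Epsilon by 13–8.
Tau vs Eta: Tau wins 12–9.
Tau vs Zeta: 6+1+1 = 8 for Tau, 13 for Zeta — Zeta by 13–8.
Tau vs Alpha: 6+1+4 = 11 for Tau, 10 for Alpha — Tau by 11–10.
Tau vs Epsilon: Tau, 12–9.
Eta vs Zeta: Eta is ranked higher on 6+5+1 = 12 ballots, Zeta on 9. Eta wins 12–9.
Eta vs Alpha: Eta wins 12–9.
Eta vs Epsilon: 6 to 15, Epsilon.
Zeta–Alpha: Zeta 14–7.
Zeta vs Epsilon: Epsilon, 11–10.
Alpha vs Epsilon: Alpha, 13–8.
Each book has at least one pairwise win (Lambda beats Tau; Tau beats Eta; Eta beats Zeta; Zeta beats Lambda; Alpha beats Epsilon; Epsilon beats Lambda) — no Condorcet loser.

none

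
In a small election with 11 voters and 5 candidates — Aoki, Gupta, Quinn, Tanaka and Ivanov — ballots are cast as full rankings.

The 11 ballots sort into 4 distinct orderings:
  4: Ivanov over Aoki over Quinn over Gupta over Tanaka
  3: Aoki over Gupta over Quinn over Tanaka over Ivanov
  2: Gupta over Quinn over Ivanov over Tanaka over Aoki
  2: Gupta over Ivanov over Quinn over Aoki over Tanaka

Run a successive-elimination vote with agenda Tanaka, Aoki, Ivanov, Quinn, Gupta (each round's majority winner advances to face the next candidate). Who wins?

Gupta

Round 1: Tanaka vs Aoki — 2–9, Aoki advances.
Round 2: Aoki vs Ivanov — 3–8, Ivanov advances.
Round 3: Ivanov vs Quinn — 6–5, Ivanov advances.
Round 4: Ivanov vs Gupta — 4–7, Gupta advances.
Gupta survives the agenda.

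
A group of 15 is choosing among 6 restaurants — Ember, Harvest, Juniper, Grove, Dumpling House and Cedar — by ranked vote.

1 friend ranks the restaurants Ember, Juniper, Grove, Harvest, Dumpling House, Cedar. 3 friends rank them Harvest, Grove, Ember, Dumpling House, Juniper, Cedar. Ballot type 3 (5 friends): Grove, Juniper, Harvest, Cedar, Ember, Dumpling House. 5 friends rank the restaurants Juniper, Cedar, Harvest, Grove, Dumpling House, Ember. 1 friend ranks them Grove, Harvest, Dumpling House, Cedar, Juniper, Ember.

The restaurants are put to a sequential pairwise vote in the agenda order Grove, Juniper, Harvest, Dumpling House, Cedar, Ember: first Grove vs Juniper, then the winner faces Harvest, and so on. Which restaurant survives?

Harvest

Round 1: Grove vs Juniper — 9–6, Grove advances.
Round 2: Grove vs Harvest — 7–8, Harvest advances.
Round 3: Harvest vs Dumpling House — 15–0, Harvest advances.
Round 4: Harvest vs Cedar — 10–5, Harvest advances.
Round 5: Harvest vs Ember — 14–1, Harvest advances.
Harvest survives the agenda.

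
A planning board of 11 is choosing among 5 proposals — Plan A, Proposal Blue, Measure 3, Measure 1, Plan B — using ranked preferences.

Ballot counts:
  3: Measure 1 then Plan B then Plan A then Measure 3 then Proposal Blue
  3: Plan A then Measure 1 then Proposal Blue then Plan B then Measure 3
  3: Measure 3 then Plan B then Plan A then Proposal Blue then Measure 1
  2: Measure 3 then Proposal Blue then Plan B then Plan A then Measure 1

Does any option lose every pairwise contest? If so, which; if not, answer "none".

Proposal Blue

Head-to-head results (11 council members):
Plan A vs Proposal Blue: 9 to 2, Plan A.
Plan A vs Measure 3: Plan A, 6–5.
Plan A vs Measure 1: Plan A, 8–3.
Plan A–Plan B: Plan B 8–3.
Proposal Blue–Measure 3: Measure 3 8–3.
Proposal Blue vs Measure 1: Measure 1, 6–5.
Proposal Blue vs Plan B: 5 to 6, Plan B.
Measure 3 vs Measure 1: 5 to 6, Measure 1.
Measure 3 vs Plan B: Plan B, 6–5.
Measure 1 vs Plan B: Measure 1 preferred on 3+3 = 6 ballots; Measure 1 wins 6–5.
Proposal Blue is beaten in every head-to-head and is the Condorcet loser.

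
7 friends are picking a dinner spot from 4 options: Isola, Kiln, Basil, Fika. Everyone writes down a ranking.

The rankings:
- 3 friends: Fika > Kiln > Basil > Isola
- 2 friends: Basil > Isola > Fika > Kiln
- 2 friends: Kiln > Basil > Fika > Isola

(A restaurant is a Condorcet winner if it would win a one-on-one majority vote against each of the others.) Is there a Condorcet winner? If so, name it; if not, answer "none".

Check each pair by majority over 7 ballots:
Isola vs Kiln: Isola is ranked higher on 2 ballots, Kiln on 5. Kiln wins 5–2.
Isola vs Basil: 0 to 7, Basil.
Isola vs Fika: Isola preferred on 2 ballots; Fika wins 5–2.
Kiln vs Basil: Kiln preferred on 3+2 = 5 ballots; Kiln wins 5–2.
Kiln vs Fika: 2 to 5, Fika.
Basil vs Fika: 4 to 3, Basil.
Each restaurant drops at least one matchup (Isola loses to Kiln; Kiln loses to Fika; Basil loses to Kiln; Fika loses to Basil); the cycle Kiln beats Basil beats Fika beats Kiln rules out a Condorcet winner.

none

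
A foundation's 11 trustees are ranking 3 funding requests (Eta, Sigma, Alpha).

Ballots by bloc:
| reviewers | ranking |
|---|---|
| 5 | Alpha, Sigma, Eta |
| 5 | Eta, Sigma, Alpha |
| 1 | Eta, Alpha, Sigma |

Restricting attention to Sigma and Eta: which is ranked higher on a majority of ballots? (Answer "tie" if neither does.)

Ballots ranking Sigma above Eta: 5.
Ballots ranking Eta above Sigma: 11 − 5 = 6.
Eta wins the head-to-head 6–5.

Eta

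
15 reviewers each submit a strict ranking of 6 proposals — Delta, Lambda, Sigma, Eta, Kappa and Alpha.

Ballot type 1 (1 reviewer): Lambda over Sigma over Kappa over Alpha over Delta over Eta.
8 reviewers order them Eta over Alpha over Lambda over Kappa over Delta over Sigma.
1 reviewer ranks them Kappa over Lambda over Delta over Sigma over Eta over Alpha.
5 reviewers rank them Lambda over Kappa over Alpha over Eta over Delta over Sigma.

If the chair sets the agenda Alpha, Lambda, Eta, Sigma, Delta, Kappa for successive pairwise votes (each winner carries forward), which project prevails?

Eta

Round 1: Alpha vs Lambda — 8–7, Alpha advances.
Round 2: Alpha vs Eta — 6–9, Eta advances.
Round 3: Eta vs Sigma — 13–2, Eta advances.
Round 4: Eta vs Delta — 13–2, Eta advances.
Round 5: Eta vs Kappa — 8–7, Eta advances.
The agenda winner is Eta.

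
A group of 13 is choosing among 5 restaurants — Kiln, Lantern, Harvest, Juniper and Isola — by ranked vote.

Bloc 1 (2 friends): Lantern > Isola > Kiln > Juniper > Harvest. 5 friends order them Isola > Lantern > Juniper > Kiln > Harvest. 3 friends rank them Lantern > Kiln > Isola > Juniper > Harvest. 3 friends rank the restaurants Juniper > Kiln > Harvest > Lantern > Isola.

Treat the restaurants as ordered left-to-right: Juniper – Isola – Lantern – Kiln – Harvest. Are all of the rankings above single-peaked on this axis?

no

Axis positions: Juniper=1, Isola=2, Lantern=3, Kiln=4, Harvest=5.
Bloc 1 (peak Lantern at position 3): ranking walks positions 3-2-4-1-5, expanding outward from the peak — single-peaked.
Bloc 2 (peak Isola at position 2): ranking walks positions 2-3-1-4-5, expanding outward from the peak — single-peaked.
Bloc 3 (peak Lantern at position 3): ranking walks positions 3-4-2-1-5, expanding outward from the peak — single-peaked.
Bloc 4: ranking walks positions 1-4-5-3-2; Kiln is ranked above Isola even though Isola lies between Kiln and the peak Juniper on the axis — preferences dip and rise again. Not single-peaked.
Bloc 4 violates single-peakedness, so the profile is not single-peaked on this axis.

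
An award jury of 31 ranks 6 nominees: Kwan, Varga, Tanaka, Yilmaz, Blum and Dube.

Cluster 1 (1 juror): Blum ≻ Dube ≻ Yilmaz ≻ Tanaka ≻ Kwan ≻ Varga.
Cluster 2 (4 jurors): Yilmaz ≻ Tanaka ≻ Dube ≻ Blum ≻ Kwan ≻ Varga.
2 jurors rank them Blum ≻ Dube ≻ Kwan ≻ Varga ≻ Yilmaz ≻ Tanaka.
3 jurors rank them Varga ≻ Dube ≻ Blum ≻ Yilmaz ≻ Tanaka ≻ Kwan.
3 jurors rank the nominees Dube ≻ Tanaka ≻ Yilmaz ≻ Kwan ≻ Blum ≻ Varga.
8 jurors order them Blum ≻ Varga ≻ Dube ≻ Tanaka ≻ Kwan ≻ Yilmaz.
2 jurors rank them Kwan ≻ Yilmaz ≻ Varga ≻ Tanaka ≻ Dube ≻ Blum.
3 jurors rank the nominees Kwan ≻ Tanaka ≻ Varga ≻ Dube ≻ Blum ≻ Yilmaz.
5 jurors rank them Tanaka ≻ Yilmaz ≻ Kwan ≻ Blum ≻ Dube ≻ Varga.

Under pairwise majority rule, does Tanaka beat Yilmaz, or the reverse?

Tanaka

Ballots ranking Tanaka above Yilmaz: 3 + 8 + 3 + 5 = 19.
Ballots ranking Yilmaz above Tanaka: 31 − 19 = 12.
Tanaka wins the head-to-head 19–12.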